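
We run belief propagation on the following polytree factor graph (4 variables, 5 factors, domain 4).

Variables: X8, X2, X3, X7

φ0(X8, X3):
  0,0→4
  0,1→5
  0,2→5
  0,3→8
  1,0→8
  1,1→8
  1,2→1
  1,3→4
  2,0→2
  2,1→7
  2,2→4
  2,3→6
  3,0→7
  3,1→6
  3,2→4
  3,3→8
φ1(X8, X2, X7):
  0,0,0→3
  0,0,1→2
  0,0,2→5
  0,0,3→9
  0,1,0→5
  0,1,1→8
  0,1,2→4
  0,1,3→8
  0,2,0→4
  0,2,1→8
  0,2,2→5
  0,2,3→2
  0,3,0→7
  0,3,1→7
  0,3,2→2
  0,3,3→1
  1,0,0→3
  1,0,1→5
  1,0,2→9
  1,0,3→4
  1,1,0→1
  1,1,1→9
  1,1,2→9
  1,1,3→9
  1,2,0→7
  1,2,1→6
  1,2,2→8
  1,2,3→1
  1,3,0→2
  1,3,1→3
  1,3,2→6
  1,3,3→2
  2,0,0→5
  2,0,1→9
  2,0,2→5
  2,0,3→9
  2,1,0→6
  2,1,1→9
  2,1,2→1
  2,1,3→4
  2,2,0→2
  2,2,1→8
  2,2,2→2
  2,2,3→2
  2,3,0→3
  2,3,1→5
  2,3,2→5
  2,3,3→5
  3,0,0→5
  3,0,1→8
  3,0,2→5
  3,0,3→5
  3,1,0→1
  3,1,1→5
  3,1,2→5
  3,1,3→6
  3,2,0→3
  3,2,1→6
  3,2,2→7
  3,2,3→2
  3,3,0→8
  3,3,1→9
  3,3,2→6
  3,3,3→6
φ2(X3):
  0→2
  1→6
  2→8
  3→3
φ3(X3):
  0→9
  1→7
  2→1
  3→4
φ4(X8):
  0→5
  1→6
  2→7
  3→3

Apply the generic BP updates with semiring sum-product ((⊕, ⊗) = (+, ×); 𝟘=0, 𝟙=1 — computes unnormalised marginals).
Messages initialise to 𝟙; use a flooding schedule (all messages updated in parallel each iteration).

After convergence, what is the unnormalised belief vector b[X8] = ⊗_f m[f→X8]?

init: all messages = 𝟙 over 4 values
r1 m[φ0→X8] = [22, 21, 19, 25]
r1 m[φ0→X3] = [21, 26, 14, 26]
r1 m[φ1→X8] = [80, 84, 80, 87]
r1 m[φ1→X2] = [91, 90, 73, 77]
r1 m[φ1→X7] = [65, 107, 84, 75]
r1 m[φ2→X3] = [2, 6, 8, 3]
r1 m[φ3→X3] = [9, 7, 1, 4]
r1 m[φ4→X8] = [5, 6, 7, 3]
r1 m[X8→φ0] = [1, 1, 1, 1]
r1 m[X8→φ1] = [1, 1, 1, 1]
r1 m[X8→φ4] = [1, 1, 1, 1]
r1 m[X2→φ1] = [1, 1, 1, 1]
r1 m[X3→φ0] = [1, 1, 1, 1]
r1 m[X3→φ2] = [1, 1, 1, 1]
r1 m[X3→φ3] = [1, 1, 1, 1]
r1 m[X7→φ1] = [1, 1, 1, 1]
r2 m[φ0→X8] = [22, 21, 19, 25]
r2 m[φ0→X3] = [21, 26, 14, 26]
r2 m[φ1→X8] = [80, 84, 80, 87]
r2 m[φ1→X2] = [91, 90, 73, 77]
r2 m[φ1→X7] = [65, 107, 84, 75]
r2 m[φ2→X3] = [2, 6, 8, 3]
r2 m[φ3→X3] = [9, 7, 1, 4]
r2 m[φ4→X8] = [5, 6, 7, 3]
r2 m[X8→φ0] = [400, 504, 560, 261]
r2 m[X8→φ1] = [110, 126, 133, 75]
r2 m[X8→φ4] = [1760, 1764, 1520, 2175]
r2 m[X2→φ1] = [1, 1, 1, 1]
r2 m[X3→φ0] = [18, 42, 8, 12]
r2 m[X3→φ2] = [189, 182, 14, 104]
r2 m[X3→φ3] = [42, 156, 112, 78]
r2 m[X7→φ1] = [1, 1, 1, 1]
r3 m[φ0→X8] = [418, 536, 434, 506]
r3 m[φ0→X3] = [8579, 11518, 5788, 10664]
r3 m[φ1→X8] = [80, 84, 80, 87]
r3 m[φ1→X2] = [10185, 10213, 8074, 8077]
r3 m[φ1→X7] = [7131, 11871, 9246, 8301]
r3 m[φ2→X3] = [2, 6, 8, 3]
r3 m[φ3→X3] = [9, 7, 1, 4]
r3 m[φ4→X8] = [5, 6, 7, 3]
r3 m[X8→φ0] = [400, 504, 560, 261]
r3 m[X8→φ1] = [110, 126, 133, 75]
r3 m[X8→φ4] = [1760, 1764, 1520, 2175]
r3 m[X2→φ1] = [1, 1, 1, 1]
r3 m[X3→φ0] = [18, 42, 8, 12]
r3 m[X3→φ2] = [189, 182, 14, 104]
r3 m[X3→φ3] = [42, 156, 112, 78]
r3 m[X7→φ1] = [1, 1, 1, 1]
r4 m[φ0→X8] = [418, 536, 434, 506]
r4 m[φ0→X3] = [8579, 11518, 5788, 10664]
r4 m[φ1→X8] = [80, 84, 80, 87]
r4 m[φ1→X2] = [10185, 10213, 8074, 8077]
r4 m[φ1→X7] = [7131, 11871, 9246, 8301]
r4 m[φ2→X3] = [2, 6, 8, 3]
r4 m[φ3→X3] = [9, 7, 1, 4]
r4 m[φ4→X8] = [5, 6, 7, 3]
r4 m[X8→φ0] = [400, 504, 560, 261]
r4 m[X8→φ1] = [2090, 3216, 3038, 1518]
r4 m[X8→φ4] = [33440, 45024, 34720, 44022]
r4 m[X2→φ1] = [1, 1, 1, 1]
r4 m[X3→φ0] = [18, 42, 8, 12]
r4 m[X3→φ2] = [77211, 80626, 5788, 42656]
r4 m[X3→φ3] = [17158, 69108, 46304, 31992]
r4 m[X7→φ1] = [1, 1, 1, 1]
r5 m[φ0→X8] = [418, 536, 434, 506]
r5 m[φ0→X3] = [8579, 11518, 5788, 10664]
r5 m[φ1→X8] = [80, 84, 80, 87]
r5 m[φ1→X2] = [227224, 228864, 180318, 176044]
r5 m[φ1→X7] = [155932, 262900, 210760, 182858]
r5 m[φ2→X3] = [2, 6, 8, 3]
r5 m[φ3→X3] = [9, 7, 1, 4]
r5 m[φ4→X8] = [5, 6, 7, 3]
r5 m[X8→φ0] = [400, 504, 560, 261]
r5 m[X8→φ1] = [2090, 3216, 3038, 1518]
r5 m[X8→φ4] = [33440, 45024, 34720, 44022]
r5 m[X2→φ1] = [1, 1, 1, 1]
r5 m[X3→φ0] = [18, 42, 8, 12]
r5 m[X3→φ2] = [77211, 80626, 5788, 42656]
r5 m[X3→φ3] = [17158, 69108, 46304, 31992]
r5 m[X7→φ1] = [1, 1, 1, 1]
r6 m[φ0→X8] = [418, 536, 434, 506]
r6 m[φ0→X3] = [8579, 11518, 5788, 10664]
r6 m[φ1→X8] = [80, 84, 80, 87]
r6 m[φ1→X2] = [227224, 228864, 180318, 176044]
r6 m[φ1→X7] = [155932, 262900, 210760, 182858]
r6 m[φ2→X3] = [2, 6, 8, 3]
r6 m[φ3→X3] = [9, 7, 1, 4]
r6 m[φ4→X8] = [5, 6, 7, 3]
r6 m[X8→φ0] = [400, 504, 560, 261]
r6 m[X8→φ1] = [2090, 3216, 3038, 1518]
r6 m[X8→φ4] = [33440, 45024, 34720, 44022]
r6 m[X2→φ1] = [1, 1, 1, 1]
r6 m[X3→φ0] = [18, 42, 8, 12]
r6 m[X3→φ2] = [77211, 80626, 5788, 42656]
r6 m[X3→φ3] = [17158, 69108, 46304, 31992]
r6 m[X7→φ1] = [1, 1, 1, 1]
fixed point reached at round 6
b[X8] = ⊗ incoming = [167200, 270144, 243040, 132066]

b[X8] = [167200, 270144, 243040, 132066]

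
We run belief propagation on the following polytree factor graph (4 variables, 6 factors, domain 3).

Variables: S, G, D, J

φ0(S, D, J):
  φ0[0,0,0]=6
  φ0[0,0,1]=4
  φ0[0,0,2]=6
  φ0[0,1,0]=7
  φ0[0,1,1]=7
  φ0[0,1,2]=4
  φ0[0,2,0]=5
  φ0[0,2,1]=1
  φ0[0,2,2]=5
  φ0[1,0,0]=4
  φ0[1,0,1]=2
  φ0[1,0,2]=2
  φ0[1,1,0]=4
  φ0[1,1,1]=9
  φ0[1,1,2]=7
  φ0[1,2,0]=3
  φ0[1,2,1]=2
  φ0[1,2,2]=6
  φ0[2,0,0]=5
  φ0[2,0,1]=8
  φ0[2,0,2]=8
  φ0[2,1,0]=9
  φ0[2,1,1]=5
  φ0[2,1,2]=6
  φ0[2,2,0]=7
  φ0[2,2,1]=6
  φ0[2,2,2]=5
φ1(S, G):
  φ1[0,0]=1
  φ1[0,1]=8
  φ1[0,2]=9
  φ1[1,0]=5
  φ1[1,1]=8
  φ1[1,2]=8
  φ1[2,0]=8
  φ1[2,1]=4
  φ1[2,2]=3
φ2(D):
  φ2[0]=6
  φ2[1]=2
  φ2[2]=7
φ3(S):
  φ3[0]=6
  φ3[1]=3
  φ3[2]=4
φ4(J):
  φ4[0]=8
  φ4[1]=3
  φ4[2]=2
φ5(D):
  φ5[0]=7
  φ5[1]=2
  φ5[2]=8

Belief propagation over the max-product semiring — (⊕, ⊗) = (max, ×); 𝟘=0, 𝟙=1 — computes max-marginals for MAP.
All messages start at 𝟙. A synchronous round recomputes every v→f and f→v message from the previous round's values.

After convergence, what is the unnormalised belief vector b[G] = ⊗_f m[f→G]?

b[G] = [100352, 107520, 120960]

init: all messages = 𝟙 over 3 values
r1 m[φ0→S] = [7, 9, 9]
r1 m[φ0→D] = [8, 9, 7]
r1 m[φ0→J] = [9, 9, 8]
r1 m[φ1→S] = [9, 8, 8]
r1 m[φ1→G] = [8, 8, 9]
r1 m[φ2→D] = [6, 2, 7]
r1 m[φ3→S] = [6, 3, 4]
r1 m[φ4→J] = [8, 3, 2]
r1 m[φ5→D] = [7, 2, 8]
r1 m[S→φ0] = [1, 1, 1]
r1 m[S→φ1] = [1, 1, 1]
r1 m[S→φ3] = [1, 1, 1]
r1 m[G→φ1] = [1, 1, 1]
r1 m[D→φ0] = [1, 1, 1]
r1 m[D→φ2] = [1, 1, 1]
r1 m[D→φ5] = [1, 1, 1]
r1 m[J→φ0] = [1, 1, 1]
r1 m[J→φ4] = [1, 1, 1]
r2 m[φ0→S] = [7, 9, 9]
r2 m[φ0→D] = [8, 9, 7]
r2 m[φ0→J] = [9, 9, 8]
r2 m[φ1→S] = [9, 8, 8]
r2 m[φ1→G] = [8, 8, 9]
r2 m[φ2→D] = [6, 2, 7]
r2 m[φ3→S] = [6, 3, 4]
r2 m[φ4→J] = [8, 3, 2]
r2 m[φ5→D] = [7, 2, 8]
r2 m[S→φ0] = [54, 24, 32]
r2 m[S→φ1] = [42, 27, 36]
r2 m[S→φ3] = [63, 72, 72]
r2 m[G→φ1] = [1, 1, 1]
r2 m[D→φ0] = [42, 4, 56]
r2 m[D→φ2] = [56, 18, 56]
r2 m[D→φ5] = [48, 18, 49]
r2 m[J→φ0] = [8, 3, 2]
r2 m[J→φ4] = [9, 9, 8]
r3 m[φ0→S] = [2240, 1344, 3136]
r3 m[φ0→D] = [2592, 3024, 2160]
r3 m[φ0→J] = [15120, 10752, 15120]
r3 m[φ1→S] = [9, 8, 8]
r3 m[φ1→G] = [288, 336, 378]
r3 m[φ2→D] = [6, 2, 7]
r3 m[φ3→S] = [6, 3, 4]
r3 m[φ4→J] = [8, 3, 2]
r3 m[φ5→D] = [7, 2, 8]
r3 m[S→φ0] = [54, 24, 32]
r3 m[S→φ1] = [42, 27, 36]
r3 m[S→φ3] = [63, 72, 72]
r3 m[G→φ1] = [1, 1, 1]
r3 m[D→φ0] = [42, 4, 56]
r3 m[D→φ2] = [56, 18, 56]
r3 m[D→φ5] = [48, 18, 49]
r3 m[J→φ0] = [8, 3, 2]
r3 m[J→φ4] = [9, 9, 8]
r4 m[φ0→S] = [2240, 1344, 3136]
r4 m[φ0→D] = [2592, 3024, 2160]
r4 m[φ0→J] = [15120, 10752, 15120]
r4 m[φ1→S] = [9, 8, 8]
r4 m[φ1→G] = [288, 336, 378]
r4 m[φ2→D] = [6, 2, 7]
r4 m[φ3→S] = [6, 3, 4]
r4 m[φ4→J] = [8, 3, 2]
r4 m[φ5→D] = [7, 2, 8]
r4 m[S→φ0] = [54, 24, 32]
r4 m[S→φ1] = [13440, 4032, 12544]
r4 m[S→φ3] = [20160, 10752, 25088]
r4 m[G→φ1] = [1, 1, 1]
r4 m[D→φ0] = [42, 4, 56]
r4 m[D→φ2] = [18144, 6048, 17280]
r4 m[D→φ5] = [15552, 6048, 15120]
r4 m[J→φ0] = [8, 3, 2]
r4 m[J→φ4] = [15120, 10752, 15120]
r5 m[φ0→S] = [2240, 1344, 3136]
r5 m[φ0→D] = [2592, 3024, 2160]
r5 m[φ0→J] = [15120, 10752, 15120]
r5 m[φ1→S] = [9, 8, 8]
r5 m[φ1→G] = [100352, 107520, 120960]
r5 m[φ2→D] = [6, 2, 7]
r5 m[φ3→S] = [6, 3, 4]
r5 m[φ4→J] = [8, 3, 2]
r5 m[φ5→D] = [7, 2, 8]
r5 m[S→φ0] = [54, 24, 32]
r5 m[S→φ1] = [13440, 4032, 12544]
r5 m[S→φ3] = [20160, 10752, 25088]
r5 m[G→φ1] = [1, 1, 1]
r5 m[D→φ0] = [42, 4, 56]
r5 m[D→φ2] = [18144, 6048, 17280]
r5 m[D→φ5] = [15552, 6048, 15120]
r5 m[J→φ0] = [8, 3, 2]
r5 m[J→φ4] = [15120, 10752, 15120]
r6 m[φ0→S] = [2240, 1344, 3136]
r6 m[φ0→D] = [2592, 3024, 2160]
r6 m[φ0→J] = [15120, 10752, 15120]
r6 m[φ1→S] = [9, 8, 8]
r6 m[φ1→G] = [100352, 107520, 120960]
r6 m[φ2→D] = [6, 2, 7]
r6 m[φ3→S] = [6, 3, 4]
r6 m[φ4→J] = [8, 3, 2]
r6 m[φ5→D] = [7, 2, 8]
r6 m[S→φ0] = [54, 24, 32]
r6 m[S→φ1] = [13440, 4032, 12544]
r6 m[S→φ3] = [20160, 10752, 25088]
r6 m[G→φ1] = [1, 1, 1]
r6 m[D→φ0] = [42, 4, 56]
r6 m[D→φ2] = [18144, 6048, 17280]
r6 m[D→φ5] = [15552, 6048, 15120]
r6 m[J→φ0] = [8, 3, 2]
r6 m[J→φ4] = [15120, 10752, 15120]
fixed point reached at round 6
b[G] = ⊗ incoming = [100352, 107520, 120960]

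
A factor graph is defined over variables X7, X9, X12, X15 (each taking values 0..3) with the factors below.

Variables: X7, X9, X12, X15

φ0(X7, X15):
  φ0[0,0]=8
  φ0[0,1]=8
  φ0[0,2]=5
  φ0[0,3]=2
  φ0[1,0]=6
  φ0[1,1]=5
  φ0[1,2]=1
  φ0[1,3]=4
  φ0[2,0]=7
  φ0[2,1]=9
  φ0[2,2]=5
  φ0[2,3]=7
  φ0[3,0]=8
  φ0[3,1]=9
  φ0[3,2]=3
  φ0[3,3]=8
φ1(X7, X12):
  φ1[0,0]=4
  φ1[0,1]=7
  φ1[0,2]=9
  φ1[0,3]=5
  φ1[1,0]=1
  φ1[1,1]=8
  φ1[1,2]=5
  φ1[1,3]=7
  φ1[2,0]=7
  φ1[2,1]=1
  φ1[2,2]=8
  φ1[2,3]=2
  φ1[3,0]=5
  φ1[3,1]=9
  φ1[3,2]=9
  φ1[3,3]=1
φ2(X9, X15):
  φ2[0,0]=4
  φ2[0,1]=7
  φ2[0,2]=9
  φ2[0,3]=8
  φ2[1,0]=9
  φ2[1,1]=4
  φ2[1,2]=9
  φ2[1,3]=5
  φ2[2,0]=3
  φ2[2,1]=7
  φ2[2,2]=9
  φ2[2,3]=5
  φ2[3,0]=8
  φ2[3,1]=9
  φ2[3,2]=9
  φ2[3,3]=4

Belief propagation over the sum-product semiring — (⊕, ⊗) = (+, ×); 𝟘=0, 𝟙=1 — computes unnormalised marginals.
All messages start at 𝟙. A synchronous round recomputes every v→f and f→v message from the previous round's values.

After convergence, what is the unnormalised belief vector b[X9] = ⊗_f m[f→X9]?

init: all messages = 𝟙 over 4 values
r1 m[φ0→X7] = [23, 16, 28, 28]
r1 m[φ0→X15] = [29, 31, 14, 21]
r1 m[φ1→X7] = [25, 21, 18, 24]
r1 m[φ1→X12] = [17, 25, 31, 15]
r1 m[φ2→X9] = [28, 27, 24, 30]
r1 m[φ2→X15] = [24, 27, 36, 22]
r1 m[X7→φ0] = [1, 1, 1, 1]
r1 m[X7→φ1] = [1, 1, 1, 1]
r1 m[X9→φ2] = [1, 1, 1, 1]
r1 m[X12→φ1] = [1, 1, 1, 1]
r1 m[X15→φ0] = [1, 1, 1, 1]
r1 m[X15→φ2] = [1, 1, 1, 1]
r2 m[φ0→X7] = [23, 16, 28, 28]
r2 m[φ0→X15] = [29, 31, 14, 21]
r2 m[φ1→X7] = [25, 21, 18, 24]
r2 m[φ1→X12] = [17, 25, 31, 15]
r2 m[φ2→X9] = [28, 27, 24, 30]
r2 m[φ2→X15] = [24, 27, 36, 22]
r2 m[X7→φ0] = [25, 21, 18, 24]
r2 m[X7→φ1] = [23, 16, 28, 28]
r2 m[X9→φ2] = [1, 1, 1, 1]
r2 m[X12→φ1] = [1, 1, 1, 1]
r2 m[X15→φ0] = [24, 27, 36, 22]
r2 m[X15→φ2] = [29, 31, 14, 21]
r3 m[φ0→X7] = [632, 403, 745, 719]
r3 m[φ0→X15] = [644, 683, 308, 452]
r3 m[φ1→X7] = [25, 21, 18, 24]
r3 m[φ1→X12] = [444, 569, 763, 311]
r3 m[φ2→X9] = [627, 616, 535, 721]
r3 m[φ2→X15] = [24, 27, 36, 22]
r3 m[X7→φ0] = [25, 21, 18, 24]
r3 m[X7→φ1] = [23, 16, 28, 28]
r3 m[X9→φ2] = [1, 1, 1, 1]
r3 m[X12→φ1] = [1, 1, 1, 1]
r3 m[X15→φ0] = [24, 27, 36, 22]
r3 m[X15→φ2] = [29, 31, 14, 21]
r4 m[φ0→X7] = [632, 403, 745, 719]
r4 m[φ0→X15] = [644, 683, 308, 452]
r4 m[φ1→X7] = [25, 21, 18, 24]
r4 m[φ1→X12] = [444, 569, 763, 311]
r4 m[φ2→X9] = [627, 616, 535, 721]
r4 m[φ2→X15] = [24, 27, 36, 22]
r4 m[X7→φ0] = [25, 21, 18, 24]
r4 m[X7→φ1] = [632, 403, 745, 719]
r4 m[X9→φ2] = [1, 1, 1, 1]
r4 m[X12→φ1] = [1, 1, 1, 1]
r4 m[X15→φ0] = [24, 27, 36, 22]
r4 m[X15→φ2] = [644, 683, 308, 452]
r5 m[φ0→X7] = [632, 403, 745, 719]
r5 m[φ0→X15] = [644, 683, 308, 452]
r5 m[φ1→X7] = [25, 21, 18, 24]
r5 m[φ1→X12] = [11741, 14864, 20134, 8190]
r5 m[φ2→X9] = [13745, 13560, 11745, 15879]
r5 m[φ2→X15] = [24, 27, 36, 22]
r5 m[X7→φ0] = [25, 21, 18, 24]
r5 m[X7→φ1] = [632, 403, 745, 719]
r5 m[X9→φ2] = [1, 1, 1, 1]
r5 m[X12→φ1] = [1, 1, 1, 1]
r5 m[X15→φ0] = [24, 27, 36, 22]
r5 m[X15→φ2] = [644, 683, 308, 452]
r6 m[φ0→X7] = [632, 403, 745, 719]
r6 m[φ0→X15] = [644, 683, 308, 452]
r6 m[φ1→X7] = [25, 21, 18, 24]
r6 m[φ1→X12] = [11741, 14864, 20134, 8190]
r6 m[φ2→X9] = [13745, 13560, 11745, 15879]
r6 m[φ2→X15] = [24, 27, 36, 22]
r6 m[X7→φ0] = [25, 21, 18, 24]
r6 m[X7→φ1] = [632, 403, 745, 719]
r6 m[X9→φ2] = [1, 1, 1, 1]
r6 m[X12→φ1] = [1, 1, 1, 1]
r6 m[X15→φ0] = [24, 27, 36, 22]
r6 m[X15→φ2] = [644, 683, 308, 452]
fixed point reached at round 6
b[X9] = ⊗ incoming = [13745, 13560, 11745, 15879]

b[X9] = [13745, 13560, 11745, 15879]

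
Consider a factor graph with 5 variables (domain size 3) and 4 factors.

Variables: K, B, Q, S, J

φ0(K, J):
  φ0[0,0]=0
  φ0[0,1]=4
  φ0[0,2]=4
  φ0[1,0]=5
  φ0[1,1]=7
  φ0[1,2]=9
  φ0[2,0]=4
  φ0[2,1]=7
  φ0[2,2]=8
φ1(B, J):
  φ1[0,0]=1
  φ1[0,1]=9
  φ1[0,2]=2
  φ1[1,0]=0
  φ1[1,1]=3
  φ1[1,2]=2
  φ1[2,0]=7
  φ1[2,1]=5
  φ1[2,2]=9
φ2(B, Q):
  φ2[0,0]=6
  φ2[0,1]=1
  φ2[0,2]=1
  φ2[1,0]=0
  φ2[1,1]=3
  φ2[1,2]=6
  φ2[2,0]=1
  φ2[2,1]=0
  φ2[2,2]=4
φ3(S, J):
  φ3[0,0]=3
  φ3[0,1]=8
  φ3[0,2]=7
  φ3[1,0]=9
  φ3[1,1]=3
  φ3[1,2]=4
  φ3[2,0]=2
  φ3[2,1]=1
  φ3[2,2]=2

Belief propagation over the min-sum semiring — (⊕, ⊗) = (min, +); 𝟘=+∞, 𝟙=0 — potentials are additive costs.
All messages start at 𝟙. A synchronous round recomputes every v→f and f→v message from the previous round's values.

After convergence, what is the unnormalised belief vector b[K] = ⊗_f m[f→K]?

init: all messages = 𝟙 over 3 values
r1 m[φ0→K] = [0, 5, 4]
r1 m[φ0→J] = [0, 4, 4]
r1 m[φ1→B] = [1, 0, 5]
r1 m[φ1→J] = [0, 3, 2]
r1 m[φ2→B] = [1, 0, 0]
r1 m[φ2→Q] = [0, 0, 1]
r1 m[φ3→S] = [3, 3, 1]
r1 m[φ3→J] = [2, 1, 2]
r1 m[K→φ0] = [0, 0, 0]
r1 m[B→φ1] = [0, 0, 0]
r1 m[B→φ2] = [0, 0, 0]
r1 m[Q→φ2] = [0, 0, 0]
r1 m[S→φ3] = [0, 0, 0]
r1 m[J→φ0] = [0, 0, 0]
r1 m[J→φ1] = [0, 0, 0]
r1 m[J→φ3] = [0, 0, 0]
r2 m[φ0→K] = [0, 5, 4]
r2 m[φ0→J] = [0, 4, 4]
r2 m[φ1→B] = [1, 0, 5]
r2 m[φ1→J] = [0, 3, 2]
r2 m[φ2→B] = [1, 0, 0]
r2 m[φ2→Q] = [0, 0, 1]
r2 m[φ3→S] = [3, 3, 1]
r2 m[φ3→J] = [2, 1, 2]
r2 m[K→φ0] = [0, 0, 0]
r2 m[B→φ1] = [1, 0, 0]
r2 m[B→φ2] = [1, 0, 5]
r2 m[Q→φ2] = [0, 0, 0]
r2 m[S→φ3] = [0, 0, 0]
r2 m[J→φ0] = [2, 4, 4]
r2 m[J→φ1] = [2, 5, 6]
r2 m[J→φ3] = [0, 7, 6]
r3 m[φ0→K] = [2, 7, 6]
r3 m[φ0→J] = [0, 4, 4]
r3 m[φ1→B] = [3, 2, 9]
r3 m[φ1→J] = [0, 3, 2]
r3 m[φ2→B] = [1, 0, 0]
r3 m[φ2→Q] = [0, 2, 2]
r3 m[φ3→S] = [3, 9, 2]
r3 m[φ3→J] = [2, 1, 2]
r3 m[K→φ0] = [0, 0, 0]
r3 m[B→φ1] = [1, 0, 0]
r3 m[B→φ2] = [1, 0, 5]
r3 m[Q→φ2] = [0, 0, 0]
r3 m[S→φ3] = [0, 0, 0]
r3 m[J→φ0] = [2, 4, 4]
r3 m[J→φ1] = [2, 5, 6]
r3 m[J→φ3] = [0, 7, 6]
r4 m[φ0→K] = [2, 7, 6]
r4 m[φ0→J] = [0, 4, 4]
r4 m[φ1→B] = [3, 2, 9]
r4 m[φ1→J] = [0, 3, 2]
r4 m[φ2→B] = [1, 0, 0]
r4 m[φ2→Q] = [0, 2, 2]
r4 m[φ3→S] = [3, 9, 2]
r4 m[φ3→J] = [2, 1, 2]
r4 m[K→φ0] = [0, 0, 0]
r4 m[B→φ1] = [1, 0, 0]
r4 m[B→φ2] = [3, 2, 9]
r4 m[Q→φ2] = [0, 0, 0]
r4 m[S→φ3] = [0, 0, 0]
r4 m[J→φ0] = [2, 4, 4]
r4 m[J→φ1] = [2, 5, 6]
r4 m[J→φ3] = [0, 7, 6]
r5 m[φ0→K] = [2, 7, 6]
r5 m[φ0→J] = [0, 4, 4]
r5 m[φ1→B] = [3, 2, 9]
r5 m[φ1→J] = [0, 3, 2]
r5 m[φ2→B] = [1, 0, 0]
r5 m[φ2→Q] = [2, 4, 4]
r5 m[φ3→S] = [3, 9, 2]
r5 m[φ3→J] = [2, 1, 2]
r5 m[K→φ0] = [0, 0, 0]
r5 m[B→φ1] = [1, 0, 0]
r5 m[B→φ2] = [3, 2, 9]
r5 m[Q→φ2] = [0, 0, 0]
r5 m[S→φ3] = [0, 0, 0]
r5 m[J→φ0] = [2, 4, 4]
r5 m[J→φ1] = [2, 5, 6]
r5 m[J→φ3] = [0, 7, 6]
r6 m[φ0→K] = [2, 7, 6]
r6 m[φ0→J] = [0, 4, 4]
r6 m[φ1→B] = [3, 2, 9]
r6 m[φ1→J] = [0, 3, 2]
r6 m[φ2→B] = [1, 0, 0]
r6 m[φ2→Q] = [2, 4, 4]
r6 m[φ3→S] = [3, 9, 2]
r6 m[φ3→J] = [2, 1, 2]
r6 m[K→φ0] = [0, 0, 0]
r6 m[B→φ1] = [1, 0, 0]
r6 m[B→φ2] = [3, 2, 9]
r6 m[Q→φ2] = [0, 0, 0]
r6 m[S→φ3] = [0, 0, 0]
r6 m[J→φ0] = [2, 4, 4]
r6 m[J→φ1] = [2, 5, 6]
r6 m[J→φ3] = [0, 7, 6]
fixed point reached at round 6
b[K] = ⊗ incoming = [2, 7, 6]

b[K] = [2, 7, 6]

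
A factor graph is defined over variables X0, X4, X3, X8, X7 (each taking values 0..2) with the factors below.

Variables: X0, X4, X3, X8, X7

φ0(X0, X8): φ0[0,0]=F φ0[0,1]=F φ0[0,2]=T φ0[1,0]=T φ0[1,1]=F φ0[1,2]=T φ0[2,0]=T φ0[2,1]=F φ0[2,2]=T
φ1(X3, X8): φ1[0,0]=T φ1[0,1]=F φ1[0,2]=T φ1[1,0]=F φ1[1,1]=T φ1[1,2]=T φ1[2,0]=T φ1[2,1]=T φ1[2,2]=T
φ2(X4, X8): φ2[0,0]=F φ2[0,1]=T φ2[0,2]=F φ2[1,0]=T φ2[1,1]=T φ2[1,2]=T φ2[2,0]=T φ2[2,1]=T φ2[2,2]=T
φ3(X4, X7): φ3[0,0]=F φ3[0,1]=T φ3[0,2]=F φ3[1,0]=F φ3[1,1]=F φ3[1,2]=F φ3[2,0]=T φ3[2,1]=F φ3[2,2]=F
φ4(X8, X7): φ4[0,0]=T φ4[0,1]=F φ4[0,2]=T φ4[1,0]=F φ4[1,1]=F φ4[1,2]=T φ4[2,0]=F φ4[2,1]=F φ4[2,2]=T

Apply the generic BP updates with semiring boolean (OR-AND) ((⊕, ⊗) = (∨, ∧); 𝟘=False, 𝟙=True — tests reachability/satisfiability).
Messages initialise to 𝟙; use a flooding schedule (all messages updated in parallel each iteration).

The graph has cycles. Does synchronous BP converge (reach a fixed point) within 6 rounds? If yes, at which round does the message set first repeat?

NOT CONVERGED within 6 rounds

init: all messages = 𝟙 over 3 values
r1 m[φ0→X0] = [T, T, T]
r1 m[φ0→X8] = [T, F, T]
r1 m[φ1→X3] = [T, T, T]
r1 m[φ1→X8] = [T, T, T]
r1 m[φ2→X4] = [T, T, T]
r1 m[φ2→X8] = [T, T, T]
r1 m[φ3→X4] = [T, F, T]
r1 m[φ3→X7] = [T, T, F]
r1 m[φ4→X8] = [T, T, T]
r1 m[φ4→X7] = [T, F, T]
r1 m[X0→φ0] = [T, T, T]
r1 m[X4→φ2] = [T, T, T]
r1 m[X4→φ3] = [T, T, T]
r1 m[X3→φ1] = [T, T, T]
r1 m[X8→φ0] = [T, T, T]
r1 m[X8→φ1] = [T, T, T]
r1 m[X8→φ2] = [T, T, T]
r1 m[X8→φ4] = [T, T, T]
r1 m[X7→φ3] = [T, T, T]
r1 m[X7→φ4] = [T, T, T]
r2 m[φ0→X0] = [T, T, T]
r2 m[φ0→X8] = [T, F, T]
r2 m[φ1→X3] = [T, T, T]
r2 m[φ1→X8] = [T, T, T]
r2 m[φ2→X4] = [T, T, T]
r2 m[φ2→X8] = [T, T, T]
r2 m[φ3→X4] = [T, F, T]
r2 m[φ3→X7] = [T, T, F]
r2 m[φ4→X8] = [T, T, T]
r2 m[φ4→X7] = [T, F, T]
r2 m[X0→φ0] = [T, T, T]
r2 m[X4→φ2] = [T, F, T]
r2 m[X4→φ3] = [T, T, T]
r2 m[X3→φ1] = [T, T, T]
r2 m[X8→φ0] = [T, T, T]
r2 m[X8→φ1] = [T, F, T]
r2 m[X8→φ2] = [T, F, T]
r2 m[X8→φ4] = [T, F, T]
r2 m[X7→φ3] = [T, F, T]
r2 m[X7→φ4] = [T, T, F]
r3 m[φ0→X0] = [T, T, T]
r3 m[φ0→X8] = [T, F, T]
r3 m[φ1→X3] = [T, T, T]
r3 m[φ1→X8] = [T, T, T]
r3 m[φ2→X4] = [F, T, T]
r3 m[φ2→X8] = [T, T, T]
r3 m[φ3→X4] = [F, F, T]
r3 m[φ3→X7] = [T, T, F]
r3 m[φ4→X8] = [T, F, F]
r3 m[φ4→X7] = [T, F, T]
r3 m[X0→φ0] = [T, T, T]
r3 m[X4→φ2] = [T, F, T]
r3 m[X4→φ3] = [T, T, T]
r3 m[X3→φ1] = [T, T, T]
r3 m[X8→φ0] = [T, T, T]
r3 m[X8→φ1] = [T, F, T]
r3 m[X8→φ2] = [T, F, T]
r3 m[X8→φ4] = [T, F, T]
r3 m[X7→φ3] = [T, F, T]
r3 m[X7→φ4] = [T, T, F]
r4 m[φ0→X0] = [T, T, T]
r4 m[φ0→X8] = [T, F, T]
r4 m[φ1→X3] = [T, T, T]
r4 m[φ1→X8] = [T, T, T]
r4 m[φ2→X4] = [F, T, T]
r4 m[φ2→X8] = [T, T, T]
r4 m[φ3→X4] = [F, F, T]
r4 m[φ3→X7] = [T, T, F]
r4 m[φ4→X8] = [T, F, F]
r4 m[φ4→X7] = [T, F, T]
r4 m[X0→φ0] = [T, T, T]
r4 m[X4→φ2] = [F, F, T]
r4 m[X4→φ3] = [F, T, T]
r4 m[X3→φ1] = [T, T, T]
r4 m[X8→φ0] = [T, F, F]
r4 m[X8→φ1] = [T, F, F]
r4 m[X8→φ2] = [T, F, F]
r4 m[X8→φ4] = [T, F, T]
r4 m[X7→φ3] = [T, F, T]
r4 m[X7→φ4] = [T, T, F]
r5 m[φ0→X0] = [F, T, T]
r5 m[φ0→X8] = [T, F, T]
r5 m[φ1→X3] = [T, F, T]
r5 m[φ1→X8] = [T, T, T]
r5 m[φ2→X4] = [F, T, T]
r5 m[φ2→X8] = [T, T, T]
r5 m[φ3→X4] = [F, F, T]
r5 m[φ3→X7] = [T, F, F]
r5 m[φ4→X8] = [T, F, F]
r5 m[φ4→X7] = [T, F, T]
r5 m[X0→φ0] = [T, T, T]
r5 m[X4→φ2] = [F, F, T]
r5 m[X4→φ3] = [F, T, T]
r5 m[X3→φ1] = [T, T, T]
r5 m[X8→φ0] = [T, F, F]
r5 m[X8→φ1] = [T, F, F]
r5 m[X8→φ2] = [T, F, F]
r5 m[X8→φ4] = [T, F, T]
r5 m[X7→φ3] = [T, F, T]
r5 m[X7→φ4] = [T, T, F]
r6 m[φ0→X0] = [F, T, T]
r6 m[φ0→X8] = [T, F, T]
r6 m[φ1→X3] = [T, F, T]
r6 m[φ1→X8] = [T, T, T]
r6 m[φ2→X4] = [F, T, T]
r6 m[φ2→X8] = [T, T, T]
r6 m[φ3→X4] = [F, F, T]
r6 m[φ3→X7] = [T, F, F]
r6 m[φ4→X8] = [T, F, F]
r6 m[φ4→X7] = [T, F, T]
r6 m[X0→φ0] = [T, T, T]
r6 m[X4→φ2] = [F, F, T]
r6 m[X4→φ3] = [F, T, T]
r6 m[X3→φ1] = [T, T, T]
r6 m[X8→φ0] = [T, F, F]
r6 m[X8→φ1] = [T, F, F]
r6 m[X8→φ2] = [T, F, F]
r6 m[X8→φ4] = [T, F, T]
r6 m[X7→φ3] = [T, F, T]
r6 m[X7→φ4] = [T, F, F]
no fixed point within 6 rounds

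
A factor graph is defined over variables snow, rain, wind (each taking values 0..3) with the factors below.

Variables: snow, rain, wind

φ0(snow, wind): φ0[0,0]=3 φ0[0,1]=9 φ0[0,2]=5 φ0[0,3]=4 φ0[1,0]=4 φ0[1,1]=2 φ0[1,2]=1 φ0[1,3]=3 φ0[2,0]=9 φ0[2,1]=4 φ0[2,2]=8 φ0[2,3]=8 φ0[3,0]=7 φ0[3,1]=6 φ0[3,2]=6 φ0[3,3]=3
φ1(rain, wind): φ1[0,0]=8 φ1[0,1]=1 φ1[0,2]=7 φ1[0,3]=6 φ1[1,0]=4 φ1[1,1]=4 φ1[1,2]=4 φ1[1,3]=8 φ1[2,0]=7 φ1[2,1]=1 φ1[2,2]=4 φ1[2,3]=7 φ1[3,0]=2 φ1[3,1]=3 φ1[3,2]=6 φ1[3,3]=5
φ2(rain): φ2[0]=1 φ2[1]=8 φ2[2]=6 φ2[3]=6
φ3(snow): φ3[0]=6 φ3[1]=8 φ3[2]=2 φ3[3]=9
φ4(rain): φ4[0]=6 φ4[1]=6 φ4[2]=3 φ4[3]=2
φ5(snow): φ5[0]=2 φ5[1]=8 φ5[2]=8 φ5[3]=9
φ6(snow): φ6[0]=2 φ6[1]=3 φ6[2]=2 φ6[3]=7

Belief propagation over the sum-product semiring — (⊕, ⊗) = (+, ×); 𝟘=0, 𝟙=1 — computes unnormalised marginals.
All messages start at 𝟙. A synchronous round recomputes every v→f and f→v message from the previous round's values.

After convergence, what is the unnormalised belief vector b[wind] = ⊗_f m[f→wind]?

init: all messages = 𝟙 over 4 values
r1 m[φ0→snow] = [21, 10, 29, 22]
r1 m[φ0→wind] = [23, 21, 20, 18]
r1 m[φ1→rain] = [22, 20, 19, 16]
r1 m[φ1→wind] = [21, 9, 21, 26]
r1 m[φ2→rain] = [1, 8, 6, 6]
r1 m[φ3→snow] = [6, 8, 2, 9]
r1 m[φ4→rain] = [6, 6, 3, 2]
r1 m[φ5→snow] = [2, 8, 8, 9]
r1 m[φ6→snow] = [2, 3, 2, 7]
r1 m[snow→φ0] = [1, 1, 1, 1]
r1 m[snow→φ3] = [1, 1, 1, 1]
r1 m[snow→φ5] = [1, 1, 1, 1]
r1 m[snow→φ6] = [1, 1, 1, 1]
r1 m[rain→φ1] = [1, 1, 1, 1]
r1 m[rain→φ2] = [1, 1, 1, 1]
r1 m[rain→φ4] = [1, 1, 1, 1]
r1 m[wind→φ0] = [1, 1, 1, 1]
r1 m[wind→φ1] = [1, 1, 1, 1]
r2 m[φ0→snow] = [21, 10, 29, 22]
r2 m[φ0→wind] = [23, 21, 20, 18]
r2 m[φ1→rain] = [22, 20, 19, 16]
r2 m[φ1→wind] = [21, 9, 21, 26]
r2 m[φ2→rain] = [1, 8, 6, 6]
r2 m[φ3→snow] = [6, 8, 2, 9]
r2 m[φ4→rain] = [6, 6, 3, 2]
r2 m[φ5→snow] = [2, 8, 8, 9]
r2 m[φ6→snow] = [2, 3, 2, 7]
r2 m[snow→φ0] = [24, 192, 32, 567]
r2 m[snow→φ3] = [84, 240, 464, 1386]
r2 m[snow→φ5] = [252, 240, 116, 1386]
r2 m[snow→φ6] = [252, 640, 464, 1782]
r2 m[rain→φ1] = [6, 48, 18, 12]
r2 m[rain→φ2] = [132, 120, 57, 32]
r2 m[rain→φ4] = [22, 160, 114, 96]
r2 m[wind→φ0] = [21, 9, 21, 26]
r2 m[wind→φ1] = [23, 21, 20, 18]
r3 m[φ0→snow] = [353, 201, 601, 405]
r3 m[φ0→wind] = [5097, 4130, 3970, 2629]
r3 m[φ1→rain] = [453, 400, 388, 319]
r3 m[φ1→wind] = [390, 252, 378, 606]
r3 m[φ2→rain] = [1, 8, 6, 6]
r3 m[φ3→snow] = [6, 8, 2, 9]
r3 m[φ4→rain] = [6, 6, 3, 2]
r3 m[φ5→snow] = [2, 8, 8, 9]
r3 m[φ6→snow] = [2, 3, 2, 7]
r3 m[snow→φ0] = [24, 192, 32, 567]
r3 m[snow→φ3] = [84, 240, 464, 1386]
r3 m[snow→φ5] = [252, 240, 116, 1386]
r3 m[snow→φ6] = [252, 640, 464, 1782]
r3 m[rain→φ1] = [6, 48, 18, 12]
r3 m[rain→φ2] = [132, 120, 57, 32]
r3 m[rain→φ4] = [22, 160, 114, 96]
r3 m[wind→φ0] = [21, 9, 21, 26]
r3 m[wind→φ1] = [23, 21, 20, 18]
r4 m[φ0→snow] = [353, 201, 601, 405]
r4 m[φ0→wind] = [5097, 4130, 3970, 2629]
r4 m[φ1→rain] = [453, 400, 388, 319]
r4 m[φ1→wind] = [390, 252, 378, 606]
r4 m[φ2→rain] = [1, 8, 6, 6]
r4 m[φ3→snow] = [6, 8, 2, 9]
r4 m[φ4→rain] = [6, 6, 3, 2]
r4 m[φ5→snow] = [2, 8, 8, 9]
r4 m[φ6→snow] = [2, 3, 2, 7]
r4 m[snow→φ0] = [24, 192, 32, 567]
r4 m[snow→φ3] = [1412, 4824, 9616, 25515]
r4 m[snow→φ5] = [4236, 4824, 2404, 25515]
r4 m[snow→φ6] = [4236, 12864, 9616, 32805]
r4 m[rain→φ1] = [6, 48, 18, 12]
r4 m[rain→φ2] = [2718, 2400, 1164, 638]
r4 m[rain→φ4] = [453, 3200, 2328, 1914]
r4 m[wind→φ0] = [390, 252, 378, 606]
r4 m[wind→φ1] = [5097, 4130, 3970, 2629]
r5 m[φ0→snow] = [7752, 4260, 12390, 8328]
r5 m[φ0→wind] = [5097, 4130, 3970, 2629]
r5 m[φ1→rain] = [88470, 73820, 74092, 59549]
r5 m[φ1→wind] = [390, 252, 378, 606]
r5 m[φ2→rain] = [1, 8, 6, 6]
r5 m[φ3→snow] = [6, 8, 2, 9]
r5 m[φ4→rain] = [6, 6, 3, 2]
r5 m[φ5→snow] = [2, 8, 8, 9]
r5 m[φ6→snow] = [2, 3, 2, 7]
r5 m[snow→φ0] = [24, 192, 32, 567]
r5 m[snow→φ3] = [1412, 4824, 9616, 25515]
r5 m[snow→φ5] = [4236, 4824, 2404, 25515]
r5 m[snow→φ6] = [4236, 12864, 9616, 32805]
r5 m[rain→φ1] = [6, 48, 18, 12]
r5 m[rain→φ2] = [2718, 2400, 1164, 638]
r5 m[rain→φ4] = [453, 3200, 2328, 1914]
r5 m[wind→φ0] = [390, 252, 378, 606]
r5 m[wind→φ1] = [5097, 4130, 3970, 2629]
r6 m[φ0→snow] = [7752, 4260, 12390, 8328]
r6 m[φ0→wind] = [5097, 4130, 3970, 2629]
r6 m[φ1→rain] = [88470, 73820, 74092, 59549]
r6 m[φ1→wind] = [390, 252, 378, 606]
r6 m[φ2→rain] = [1, 8, 6, 6]
r6 m[φ3→snow] = [6, 8, 2, 9]
r6 m[φ4→rain] = [6, 6, 3, 2]
r6 m[φ5→snow] = [2, 8, 8, 9]
r6 m[φ6→snow] = [2, 3, 2, 7]
r6 m[snow→φ0] = [24, 192, 32, 567]
r6 m[snow→φ3] = [31008, 102240, 198240, 524664]
r6 m[snow→φ5] = [93024, 102240, 49560, 524664]
r6 m[snow→φ6] = [93024, 272640, 198240, 674568]
r6 m[rain→φ1] = [6, 48, 18, 12]
r6 m[rain→φ2] = [530820, 442920, 222276, 119098]
r6 m[rain→φ4] = [88470, 590560, 444552, 357294]
r6 m[wind→φ0] = [390, 252, 378, 606]
r6 m[wind→φ1] = [5097, 4130, 3970, 2629]
r7 m[φ0→snow] = [7752, 4260, 12390, 8328]
r7 m[φ0→wind] = [5097, 4130, 3970, 2629]
r7 m[φ1→rain] = [88470, 73820, 74092, 59549]
r7 m[φ1→wind] = [390, 252, 378, 606]
r7 m[φ2→rain] = [1, 8, 6, 6]
r7 m[φ3→snow] = [6, 8, 2, 9]
r7 m[φ4→rain] = [6, 6, 3, 2]
r7 m[φ5→snow] = [2, 8, 8, 9]
r7 m[φ6→snow] = [2, 3, 2, 7]
r7 m[snow→φ0] = [24, 192, 32, 567]
r7 m[snow→φ3] = [31008, 102240, 198240, 524664]
r7 m[snow→φ5] = [93024, 102240, 49560, 524664]
r7 m[snow→φ6] = [93024, 272640, 198240, 674568]
r7 m[rain→φ1] = [6, 48, 18, 12]
r7 m[rain→φ2] = [530820, 442920, 222276, 119098]
r7 m[rain→φ4] = [88470, 590560, 444552, 357294]
r7 m[wind→φ0] = [390, 252, 378, 606]
r7 m[wind→φ1] = [5097, 4130, 3970, 2629]
fixed point reached at round 7
b[wind] = ⊗ incoming = [1987830, 1040760, 1500660, 1593174]

b[wind] = [1987830, 1040760, 1500660, 1593174]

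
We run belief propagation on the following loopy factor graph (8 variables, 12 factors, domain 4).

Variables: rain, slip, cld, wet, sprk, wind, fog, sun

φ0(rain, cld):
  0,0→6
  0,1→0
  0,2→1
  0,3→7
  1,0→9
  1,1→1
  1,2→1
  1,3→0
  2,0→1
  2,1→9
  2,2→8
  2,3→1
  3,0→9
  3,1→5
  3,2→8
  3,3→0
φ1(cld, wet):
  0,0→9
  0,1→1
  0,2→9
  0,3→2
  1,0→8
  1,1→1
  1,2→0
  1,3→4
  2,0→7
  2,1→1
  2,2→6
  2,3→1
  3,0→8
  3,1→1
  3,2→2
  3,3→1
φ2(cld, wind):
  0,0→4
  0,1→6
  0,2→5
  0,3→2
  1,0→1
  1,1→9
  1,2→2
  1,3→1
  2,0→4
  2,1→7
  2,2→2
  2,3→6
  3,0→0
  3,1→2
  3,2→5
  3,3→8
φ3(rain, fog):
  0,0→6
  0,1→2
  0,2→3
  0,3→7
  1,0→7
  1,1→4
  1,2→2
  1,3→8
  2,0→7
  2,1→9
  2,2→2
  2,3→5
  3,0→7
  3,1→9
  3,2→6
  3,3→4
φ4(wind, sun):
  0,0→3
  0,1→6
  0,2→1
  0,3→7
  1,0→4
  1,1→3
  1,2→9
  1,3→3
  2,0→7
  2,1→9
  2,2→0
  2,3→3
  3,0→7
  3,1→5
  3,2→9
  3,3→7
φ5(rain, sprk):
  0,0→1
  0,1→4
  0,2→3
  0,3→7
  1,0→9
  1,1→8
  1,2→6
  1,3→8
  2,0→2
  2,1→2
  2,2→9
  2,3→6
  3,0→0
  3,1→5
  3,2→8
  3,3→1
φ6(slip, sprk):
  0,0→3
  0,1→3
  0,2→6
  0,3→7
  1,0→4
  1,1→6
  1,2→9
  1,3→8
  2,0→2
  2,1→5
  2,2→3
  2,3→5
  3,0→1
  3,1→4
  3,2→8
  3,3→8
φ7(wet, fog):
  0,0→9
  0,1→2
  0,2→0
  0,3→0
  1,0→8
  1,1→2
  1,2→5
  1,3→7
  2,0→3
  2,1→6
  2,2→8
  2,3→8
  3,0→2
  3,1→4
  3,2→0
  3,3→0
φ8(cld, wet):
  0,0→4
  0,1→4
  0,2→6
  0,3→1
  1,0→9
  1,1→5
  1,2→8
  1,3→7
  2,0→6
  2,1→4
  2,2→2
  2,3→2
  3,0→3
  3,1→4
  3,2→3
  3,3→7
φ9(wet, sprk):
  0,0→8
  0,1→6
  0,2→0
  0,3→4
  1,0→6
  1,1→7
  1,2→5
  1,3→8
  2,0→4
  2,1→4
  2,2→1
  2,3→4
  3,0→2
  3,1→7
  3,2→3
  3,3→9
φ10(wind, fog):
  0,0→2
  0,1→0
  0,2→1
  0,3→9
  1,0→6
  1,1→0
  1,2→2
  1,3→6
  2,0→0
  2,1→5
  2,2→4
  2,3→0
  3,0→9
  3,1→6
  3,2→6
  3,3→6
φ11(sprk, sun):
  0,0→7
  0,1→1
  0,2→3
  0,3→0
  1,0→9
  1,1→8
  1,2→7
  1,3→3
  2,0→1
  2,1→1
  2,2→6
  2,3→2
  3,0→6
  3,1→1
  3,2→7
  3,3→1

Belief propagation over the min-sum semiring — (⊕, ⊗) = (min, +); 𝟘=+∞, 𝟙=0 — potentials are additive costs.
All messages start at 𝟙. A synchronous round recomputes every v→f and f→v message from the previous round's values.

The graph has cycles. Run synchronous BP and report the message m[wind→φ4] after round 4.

init: all messages = 𝟙 over 4 values
r1 m[φ0→rain] = [0, 0, 1, 0]
r1 m[φ0→cld] = [1, 0, 1, 0]
r1 m[φ1→cld] = [1, 0, 1, 1]
r1 m[φ1→wet] = [7, 1, 0, 1]
r1 m[φ2→cld] = [2, 1, 2, 0]
r1 m[φ2→wind] = [0, 2, 2, 1]
r1 m[φ3→rain] = [2, 2, 2, 4]
r1 m[φ3→fog] = [6, 2, 2, 4]
r1 m[φ4→wind] = [1, 3, 0, 5]
r1 m[φ4→sun] = [3, 3, 0, 3]
r1 m[φ5→rain] = [1, 6, 2, 0]
r1 m[φ5→sprk] = [0, 2, 3, 1]
r1 m[φ6→slip] = [3, 4, 2, 1]
r1 m[φ6→sprk] = [1, 3, 3, 5]
r1 m[φ7→wet] = [0, 2, 3, 0]
r1 m[φ7→fog] = [2, 2, 0, 0]
r1 m[φ8→cld] = [1, 5, 2, 3]
r1 m[φ8→wet] = [3, 4, 2, 1]
r1 m[φ9→wet] = [0, 5, 1, 2]
r1 m[φ9→sprk] = [2, 4, 0, 4]
r1 m[φ10→wind] = [0, 0, 0, 6]
r1 m[φ10→fog] = [0, 0, 1, 0]
r1 m[φ11→sprk] = [0, 3, 1, 1]
r1 m[φ11→sun] = [1, 1, 3, 0]
r1 m[rain→φ0] = [0, 0, 0, 0]
r1 m[rain→φ3] = [0, 0, 0, 0]
r1 m[rain→φ5] = [0, 0, 0, 0]
r1 m[slip→φ6] = [0, 0, 0, 0]
r1 m[cld→φ0] = [0, 0, 0, 0]
r1 m[cld→φ1] = [0, 0, 0, 0]
r1 m[cld→φ2] = [0, 0, 0, 0]
r1 m[cld→φ8] = [0, 0, 0, 0]
r1 m[wet→φ1] = [0, 0, 0, 0]
r1 m[wet→φ7] = [0, 0, 0, 0]
r1 m[wet→φ8] = [0, 0, 0, 0]
r1 m[wet→φ9] = [0, 0, 0, 0]
r1 m[sprk→φ5] = [0, 0, 0, 0]
r1 m[sprk→φ6] = [0, 0, 0, 0]
r1 m[sprk→φ9] = [0, 0, 0, 0]
r1 m[sprk→φ11] = [0, 0, 0, 0]
r1 m[wind→φ2] = [0, 0, 0, 0]
r1 m[wind→φ4] = [0, 0, 0, 0]
r1 m[wind→φ10] = [0, 0, 0, 0]
r1 m[fog→φ3] = [0, 0, 0, 0]
r1 m[fog→φ7] = [0, 0, 0, 0]
r1 m[fog→φ10] = [0, 0, 0, 0]
r1 m[sun→φ4] = [0, 0, 0, 0]
r1 m[sun→φ11] = [0, 0, 0, 0]
r2 m[φ0→rain] = [0, 0, 1, 0]
r2 m[φ0→cld] = [1, 0, 1, 0]
r2 m[φ1→cld] = [1, 0, 1, 1]
r2 m[φ1→wet] = [7, 1, 0, 1]
r2 m[φ2→cld] = [2, 1, 2, 0]
r2 m[φ2→wind] = [0, 2, 2, 1]
r2 m[φ3→rain] = [2, 2, 2, 4]
r2 m[φ3→fog] = [6, 2, 2, 4]
r2 m[φ4→wind] = [1, 3, 0, 5]
r2 m[φ4→sun] = [3, 3, 0, 3]
r2 m[φ5→rain] = [1, 6, 2, 0]
r2 m[φ5→sprk] = [0, 2, 3, 1]
r2 m[φ6→slip] = [3, 4, 2, 1]
r2 m[φ6→sprk] = [1, 3, 3, 5]
r2 m[φ7→wet] = [0, 2, 3, 0]
r2 m[φ7→fog] = [2, 2, 0, 0]
r2 m[φ8→cld] = [1, 5, 2, 3]
r2 m[φ8→wet] = [3, 4, 2, 1]
r2 m[φ9→wet] = [0, 5, 1, 2]
r2 m[φ9→sprk] = [2, 4, 0, 4]
r2 m[φ10→wind] = [0, 0, 0, 6]
r2 m[φ10→fog] = [0, 0, 1, 0]
r2 m[φ11→sprk] = [0, 3, 1, 1]
r2 m[φ11→sun] = [1, 1, 3, 0]
r2 m[rain→φ0] = [3, 8, 4, 4]
r2 m[rain→φ3] = [1, 6, 3, 0]
r2 m[rain→φ5] = [2, 2, 3, 4]
r2 m[slip→φ6] = [0, 0, 0, 0]
r2 m[cld→φ0] = [4, 6, 5, 4]
r2 m[cld→φ1] = [4, 6, 5, 3]
r2 m[cld→φ2] = [3, 5, 4, 4]
r2 m[cld→φ8] = [4, 1, 4, 1]
r2 m[wet→φ1] = [3, 11, 6, 3]
r2 m[wet→φ7] = [10, 10, 3, 4]
r2 m[wet→φ8] = [7, 8, 4, 3]
r2 m[wet→φ9] = [10, 7, 5, 2]
r2 m[sprk→φ5] = [3, 10, 4, 10]
r2 m[sprk→φ6] = [2, 9, 4, 6]
r2 m[sprk→φ9] = [1, 8, 7, 7]
r2 m[sprk→φ11] = [3, 9, 6, 10]
r2 m[wind→φ2] = [1, 3, 0, 11]
r2 m[wind→φ4] = [0, 2, 2, 7]
r2 m[wind→φ10] = [1, 5, 2, 6]
r2 m[fog→φ3] = [2, 2, 1, 0]
r2 m[fog→φ7] = [6, 2, 3, 4]
r2 m[fog→φ10] = [8, 4, 2, 4]
r2 m[sun→φ4] = [1, 1, 3, 0]
r2 m[sun→φ11] = [3, 3, 0, 3]
r3 m[φ0→rain] = [6, 4, 5, 4]
r3 m[φ0→cld] = [5, 3, 4, 4]
r3 m[φ1→cld] = [5, 6, 4, 4]
r3 m[φ1→wet] = [11, 4, 5, 4]
r3 m[φ2→cld] = [5, 2, 2, 1]
r3 m[φ2→wind] = [4, 6, 6, 5]
r3 m[φ3→rain] = [4, 3, 3, 4]
r3 m[φ3→fog] = [7, 3, 4, 4]
r3 m[φ4→wind] = [4, 3, 3, 6]
r3 m[φ4→sun] = [3, 5, 1, 5]
r3 m[φ5→rain] = [4, 10, 5, 3]
r3 m[φ5→sprk] = [3, 5, 5, 5]
r3 m[φ6→slip] = [5, 6, 4, 3]
r3 m[φ6→sprk] = [1, 3, 3, 5]
r3 m[φ7→wet] = [3, 4, 8, 3]
r3 m[φ7→fog] = [6, 8, 4, 4]
r3 m[φ8→cld] = [4, 10, 5, 7]
r3 m[φ8→wet] = [4, 5, 4, 5]
r3 m[φ9→wet] = [7, 7, 5, 3]
r3 m[φ9→sprk] = [4, 9, 5, 9]
r3 m[φ10→wind] = [3, 4, 4, 8]
r3 m[φ10→fog] = [2, 1, 2, 2]
r3 m[φ11→sprk] = [3, 6, 4, 4]
r3 m[φ11→sun] = [7, 4, 6, 3]
r3 m[rain→φ0] = [3, 8, 4, 4]
r3 m[rain→φ3] = [1, 6, 3, 0]
r3 m[rain→φ5] = [2, 2, 3, 4]
r3 m[slip→φ6] = [0, 0, 0, 0]
r3 m[cld→φ0] = [4, 6, 5, 4]
r3 m[cld→φ1] = [4, 6, 5, 3]
r3 m[cld→φ2] = [3, 5, 4, 4]
r3 m[cld→φ8] = [4, 1, 4, 1]
r3 m[wet→φ1] = [3, 11, 6, 3]
r3 m[wet→φ7] = [10, 10, 3, 4]
r3 m[wet→φ8] = [7, 8, 4, 3]
r3 m[wet→φ9] = [10, 7, 5, 2]
r3 m[sprk→φ5] = [3, 10, 4, 10]
r3 m[sprk→φ6] = [2, 9, 4, 6]
r3 m[sprk→φ9] = [1, 8, 7, 7]
r3 m[sprk→φ11] = [3, 9, 6, 10]
r3 m[wind→φ2] = [1, 3, 0, 11]
r3 m[wind→φ4] = [0, 2, 2, 7]
r3 m[wind→φ10] = [1, 5, 2, 6]
r3 m[fog→φ3] = [2, 2, 1, 0]
r3 m[fog→φ7] = [6, 2, 3, 4]
r3 m[fog→φ10] = [8, 4, 2, 4]
r3 m[sun→φ4] = [1, 1, 3, 0]
r3 m[sun→φ11] = [3, 3, 0, 3]
r4 m[φ0→rain] = [6, 4, 5, 4]
r4 m[φ0→cld] = [5, 3, 4, 4]
r4 m[φ1→cld] = [5, 6, 4, 4]
r4 m[φ1→wet] = [11, 4, 5, 4]
r4 m[φ2→cld] = [5, 2, 2, 1]
r4 m[φ2→wind] = [4, 6, 6, 5]
r4 m[φ3→rain] = [4, 3, 3, 4]
r4 m[φ3→fog] = [7, 3, 4, 4]
r4 m[φ4→wind] = [4, 3, 3, 6]
r4 m[φ4→sun] = [3, 5, 1, 5]
r4 m[φ5→rain] = [4, 10, 5, 3]
r4 m[φ5→sprk] = [3, 5, 5, 5]
r4 m[φ6→slip] = [5, 6, 4, 3]
r4 m[φ6→sprk] = [1, 3, 3, 5]
r4 m[φ7→wet] = [3, 4, 8, 3]
r4 m[φ7→fog] = [6, 8, 4, 4]
r4 m[φ8→cld] = [4, 10, 5, 7]
r4 m[φ8→wet] = [4, 5, 4, 5]
r4 m[φ9→wet] = [7, 7, 5, 3]
r4 m[φ9→sprk] = [4, 9, 5, 9]
r4 m[φ10→wind] = [3, 4, 4, 8]
r4 m[φ10→fog] = [2, 1, 2, 2]
r4 m[φ11→sprk] = [3, 6, 4, 4]
r4 m[φ11→sun] = [7, 4, 6, 3]
r4 m[rain→φ0] = [8, 13, 8, 7]
r4 m[rain→φ3] = [10, 14, 10, 7]
r4 m[rain→φ5] = [10, 7, 8, 8]
r4 m[slip→φ6] = [0, 0, 0, 0]
r4 m[cld→φ0] = [14, 18, 11, 12]
r4 m[cld→φ1] = [14, 15, 11, 12]
r4 m[cld→φ2] = [14, 19, 13, 15]
r4 m[cld→φ8] = [15, 11, 10, 9]
r4 m[wet→φ1] = [14, 16, 17, 11]
r4 m[wet→φ7] = [22, 16, 14, 12]
r4 m[wet→φ8] = [21, 15, 18, 10]
r4 m[wet→φ9] = [18, 13, 17, 12]
r4 m[sprk→φ5] = [8, 18, 12, 18]
r4 m[sprk→φ6] = [10, 20, 14, 18]
r4 m[sprk→φ9] = [7, 14, 12, 14]
r4 m[sprk→φ11] = [8, 17, 13, 19]
r4 m[wind→φ2] = [7, 7, 7, 14]
r4 m[wind→φ4] = [7, 10, 10, 13]
r4 m[wind→φ10] = [8, 9, 9, 11]
r4 m[fog→φ3] = [8, 9, 6, 6]
r4 m[fog→φ7] = [9, 4, 6, 6]
r4 m[fog→φ10] = [13, 11, 8, 8]
r4 m[sun→φ4] = [7, 4, 6, 3]
r4 m[sun→φ11] = [3, 5, 1, 5]

message @ round 4 = [7, 10, 10, 13]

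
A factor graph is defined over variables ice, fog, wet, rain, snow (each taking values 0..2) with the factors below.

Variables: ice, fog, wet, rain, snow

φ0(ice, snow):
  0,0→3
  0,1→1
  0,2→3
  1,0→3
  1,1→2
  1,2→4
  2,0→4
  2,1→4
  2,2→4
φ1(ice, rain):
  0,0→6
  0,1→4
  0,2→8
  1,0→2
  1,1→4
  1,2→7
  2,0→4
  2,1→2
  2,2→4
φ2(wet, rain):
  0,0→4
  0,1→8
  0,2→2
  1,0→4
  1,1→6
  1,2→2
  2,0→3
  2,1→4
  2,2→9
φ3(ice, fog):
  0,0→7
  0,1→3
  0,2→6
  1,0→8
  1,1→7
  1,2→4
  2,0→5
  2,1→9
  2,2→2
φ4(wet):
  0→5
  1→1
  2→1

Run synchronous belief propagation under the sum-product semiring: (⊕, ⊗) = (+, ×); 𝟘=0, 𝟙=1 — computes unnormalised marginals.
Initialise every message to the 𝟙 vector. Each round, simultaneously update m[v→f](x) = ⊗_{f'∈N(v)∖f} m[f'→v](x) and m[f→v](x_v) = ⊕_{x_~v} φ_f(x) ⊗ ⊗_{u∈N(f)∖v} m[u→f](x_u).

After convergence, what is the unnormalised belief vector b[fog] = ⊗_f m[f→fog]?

init: all messages = 𝟙 over 3 values
r1 m[φ0→ice] = [7, 9, 12]
r1 m[φ0→snow] = [10, 7, 11]
r1 m[φ1→ice] = [18, 13, 10]
r1 m[φ1→rain] = [12, 10, 19]
r1 m[φ2→wet] = [14, 12, 16]
r1 m[φ2→rain] = [11, 18, 13]
r1 m[φ3→ice] = [16, 19, 16]
r1 m[φ3→fog] = [20, 19, 12]
r1 m[φ4→wet] = [5, 1, 1]
r1 m[ice→φ0] = [1, 1, 1]
r1 m[ice→φ1] = [1, 1, 1]
r1 m[ice→φ3] = [1, 1, 1]
r1 m[fog→φ3] = [1, 1, 1]
r1 m[wet→φ2] = [1, 1, 1]
r1 m[wet→φ4] = [1, 1, 1]
r1 m[rain→φ1] = [1, 1, 1]
r1 m[rain→φ2] = [1, 1, 1]
r1 m[snow→φ0] = [1, 1, 1]
r2 m[φ0→ice] = [7, 9, 12]
r2 m[φ0→snow] = [10, 7, 11]
r2 m[φ1→ice] = [18, 13, 10]
r2 m[φ1→rain] = [12, 10, 19]
r2 m[φ2→wet] = [14, 12, 16]
r2 m[φ2→rain] = [11, 18, 13]
r2 m[φ3→ice] = [16, 19, 16]
r2 m[φ3→fog] = [20, 19, 12]
r2 m[φ4→wet] = [5, 1, 1]
r2 m[ice→φ0] = [288, 247, 160]
r2 m[ice→φ1] = [112, 171, 192]
r2 m[ice→φ3] = [126, 117, 120]
r2 m[fog→φ3] = [1, 1, 1]
r2 m[wet→φ2] = [5, 1, 1]
r2 m[wet→φ4] = [14, 12, 16]
r2 m[rain→φ1] = [11, 18, 13]
r2 m[rain→φ2] = [12, 10, 19]
r2 m[snow→φ0] = [1, 1, 1]
r3 m[φ0→ice] = [7, 9, 12]
r3 m[φ0→snow] = [2245, 1422, 2492]
r3 m[φ1→ice] = [242, 185, 132]
r3 m[φ1→rain] = [1782, 1516, 2861]
r3 m[φ2→wet] = [166, 146, 247]
r3 m[φ2→rain] = [27, 50, 21]
r3 m[φ3→ice] = [16, 19, 16]
r3 m[φ3→fog] = [2418, 2277, 1464]
r3 m[φ4→wet] = [5, 1, 1]
r3 m[ice→φ0] = [288, 247, 160]
r3 m[ice→φ1] = [112, 171, 192]
r3 m[ice→φ3] = [126, 117, 120]
r3 m[fog→φ3] = [1, 1, 1]
r3 m[wet→φ2] = [5, 1, 1]
r3 m[wet→φ4] = [14, 12, 16]
r3 m[rain→φ1] = [11, 18, 13]
r3 m[rain→φ2] = [12, 10, 19]
r3 m[snow→φ0] = [1, 1, 1]
r4 m[φ0→ice] = [7, 9, 12]
r4 m[φ0→snow] = [2245, 1422, 2492]
r4 m[φ1→ice] = [242, 185, 132]
r4 m[φ1→rain] = [1782, 1516, 2861]
r4 m[φ2→wet] = [166, 146, 247]
r4 m[φ2→rain] = [27, 50, 21]
r4 m[φ3→ice] = [16, 19, 16]
r4 m[φ3→fog] = [2418, 2277, 1464]
r4 m[φ4→wet] = [5, 1, 1]
r4 m[ice→φ0] = [3872, 3515, 2112]
r4 m[ice→φ1] = [112, 171, 192]
r4 m[ice→φ3] = [1694, 1665, 1584]
r4 m[fog→φ3] = [1, 1, 1]
r4 m[wet→φ2] = [5, 1, 1]
r4 m[wet→φ4] = [166, 146, 247]
r4 m[rain→φ1] = [27, 50, 21]
r4 m[rain→φ2] = [1782, 1516, 2861]
r4 m[snow→φ0] = [1, 1, 1]
r5 m[φ0→ice] = [7, 9, 12]
r5 m[φ0→snow] = [30609, 19350, 34124]
r5 m[φ1→ice] = [530, 401, 292]
r5 m[φ1→rain] = [1782, 1516, 2861]
r5 m[φ2→wet] = [24978, 21946, 37159]
r5 m[φ2→rain] = [27, 50, 21]
r5 m[φ3→ice] = [16, 19, 16]
r5 m[φ3→fog] = [33098, 30993, 19992]
r5 m[φ4→wet] = [5, 1, 1]
r5 m[ice→φ0] = [3872, 3515, 2112]
r5 m[ice→φ1] = [112, 171, 192]
r5 m[ice→φ3] = [1694, 1665, 1584]
r5 m[fog→φ3] = [1, 1, 1]
r5 m[wet→φ2] = [5, 1, 1]
r5 m[wet→φ4] = [166, 146, 247]
r5 m[rain→φ1] = [27, 50, 21]
r5 m[rain→φ2] = [1782, 1516, 2861]
r5 m[snow→φ0] = [1, 1, 1]
r6 m[φ0→ice] = [7, 9, 12]
r6 m[φ0→snow] = [30609, 19350, 34124]
r6 m[φ1→ice] = [530, 401, 292]
r6 m[φ1→rain] = [1782, 1516, 2861]
r6 m[φ2→wet] = [24978, 21946, 37159]
r6 m[φ2→rain] = [27, 50, 21]
r6 m[φ3→ice] = [16, 19, 16]
r6 m[φ3→fog] = [33098, 30993, 19992]
r6 m[φ4→wet] = [5, 1, 1]
r6 m[ice→φ0] = [8480, 7619, 4672]
r6 m[ice→φ1] = [112, 171, 192]
r6 m[ice→φ3] = [3710, 3609, 3504]
r6 m[fog→φ3] = [1, 1, 1]
r6 m[wet→φ2] = [5, 1, 1]
r6 m[wet→φ4] = [24978, 21946, 37159]
r6 m[rain→φ1] = [27, 50, 21]
r6 m[rain→φ2] = [1782, 1516, 2861]
r6 m[snow→φ0] = [1, 1, 1]
r7 m[φ0→ice] = [7, 9, 12]
r7 m[φ0→snow] = [66985, 42406, 74604]
r7 m[φ1→ice] = [530, 401, 292]
r7 m[φ1→rain] = [1782, 1516, 2861]
r7 m[φ2→wet] = [24978, 21946, 37159]
r7 m[φ2→rain] = [27, 50, 21]
r7 m[φ3→ice] = [16, 19, 16]
r7 m[φ3→fog] = [72362, 67929, 43704]
r7 m[φ4→wet] = [5, 1, 1]
r7 m[ice→φ0] = [8480, 7619, 4672]
r7 m[ice→φ1] = [112, 171, 192]
r7 m[ice→φ3] = [3710, 3609, 3504]
r7 m[fog→φ3] = [1, 1, 1]
r7 m[wet→φ2] = [5, 1, 1]
r7 m[wet→φ4] = [24978, 21946, 37159]
r7 m[rain→φ1] = [27, 50, 21]
r7 m[rain→φ2] = [1782, 1516, 2861]
r7 m[snow→φ0] = [1, 1, 1]
r8 m[φ0→ice] = [7, 9, 12]
r8 m[φ0→snow] = [66985, 42406, 74604]
r8 m[φ1→ice] = [530, 401, 292]
r8 m[φ1→rain] = [1782, 1516, 2861]
r8 m[φ2→wet] = [24978, 21946, 37159]
r8 m[φ2→rain] = [27, 50, 21]
r8 m[φ3→ice] = [16, 19, 16]
r8 m[φ3→fog] = [72362, 67929, 43704]
r8 m[φ4→wet] = [5, 1, 1]
r8 m[ice→φ0] = [8480, 7619, 4672]
r8 m[ice→φ1] = [112, 171, 192]
r8 m[ice→φ3] = [3710, 3609, 3504]
r8 m[fog→φ3] = [1, 1, 1]
r8 m[wet→φ2] = [5, 1, 1]
r8 m[wet→φ4] = [24978, 21946, 37159]
r8 m[rain→φ1] = [27, 50, 21]
r8 m[rain→φ2] = [1782, 1516, 2861]
r8 m[snow→φ0] = [1, 1, 1]
fixed point reached at round 8
b[fog] = ⊗ incoming = [72362, 67929, 43704]

b[fog] = [72362, 67929, 43704]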